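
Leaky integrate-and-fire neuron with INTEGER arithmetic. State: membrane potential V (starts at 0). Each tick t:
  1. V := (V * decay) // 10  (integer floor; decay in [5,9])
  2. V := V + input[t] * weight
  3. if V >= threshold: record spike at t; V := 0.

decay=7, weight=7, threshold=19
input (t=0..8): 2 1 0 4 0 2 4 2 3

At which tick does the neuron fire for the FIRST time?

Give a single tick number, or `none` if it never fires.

Answer: 3

Derivation:
t=0: input=2 -> V=14
t=1: input=1 -> V=16
t=2: input=0 -> V=11
t=3: input=4 -> V=0 FIRE
t=4: input=0 -> V=0
t=5: input=2 -> V=14
t=6: input=4 -> V=0 FIRE
t=7: input=2 -> V=14
t=8: input=3 -> V=0 FIRE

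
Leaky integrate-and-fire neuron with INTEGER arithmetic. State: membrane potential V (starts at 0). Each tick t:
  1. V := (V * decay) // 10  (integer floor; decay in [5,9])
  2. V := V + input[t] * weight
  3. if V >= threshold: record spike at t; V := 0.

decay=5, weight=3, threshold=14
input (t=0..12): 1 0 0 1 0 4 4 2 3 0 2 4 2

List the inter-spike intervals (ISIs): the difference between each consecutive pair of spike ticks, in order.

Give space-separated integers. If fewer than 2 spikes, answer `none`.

t=0: input=1 -> V=3
t=1: input=0 -> V=1
t=2: input=0 -> V=0
t=3: input=1 -> V=3
t=4: input=0 -> V=1
t=5: input=4 -> V=12
t=6: input=4 -> V=0 FIRE
t=7: input=2 -> V=6
t=8: input=3 -> V=12
t=9: input=0 -> V=6
t=10: input=2 -> V=9
t=11: input=4 -> V=0 FIRE
t=12: input=2 -> V=6

Answer: 5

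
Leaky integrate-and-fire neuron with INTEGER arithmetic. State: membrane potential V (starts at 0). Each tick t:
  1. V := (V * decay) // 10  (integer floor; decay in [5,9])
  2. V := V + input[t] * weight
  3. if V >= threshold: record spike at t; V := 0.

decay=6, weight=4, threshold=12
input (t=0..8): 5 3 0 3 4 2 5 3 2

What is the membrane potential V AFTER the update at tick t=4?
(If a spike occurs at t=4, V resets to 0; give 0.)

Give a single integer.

Answer: 0

Derivation:
t=0: input=5 -> V=0 FIRE
t=1: input=3 -> V=0 FIRE
t=2: input=0 -> V=0
t=3: input=3 -> V=0 FIRE
t=4: input=4 -> V=0 FIRE
t=5: input=2 -> V=8
t=6: input=5 -> V=0 FIRE
t=7: input=3 -> V=0 FIRE
t=8: input=2 -> V=8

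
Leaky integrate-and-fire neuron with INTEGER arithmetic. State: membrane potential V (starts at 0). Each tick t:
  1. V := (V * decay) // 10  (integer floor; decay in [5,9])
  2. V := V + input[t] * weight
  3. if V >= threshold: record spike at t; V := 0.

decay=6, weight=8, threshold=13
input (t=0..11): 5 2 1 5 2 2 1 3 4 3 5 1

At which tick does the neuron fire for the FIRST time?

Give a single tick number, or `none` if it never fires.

t=0: input=5 -> V=0 FIRE
t=1: input=2 -> V=0 FIRE
t=2: input=1 -> V=8
t=3: input=5 -> V=0 FIRE
t=4: input=2 -> V=0 FIRE
t=5: input=2 -> V=0 FIRE
t=6: input=1 -> V=8
t=7: input=3 -> V=0 FIRE
t=8: input=4 -> V=0 FIRE
t=9: input=3 -> V=0 FIRE
t=10: input=5 -> V=0 FIRE
t=11: input=1 -> V=8

Answer: 0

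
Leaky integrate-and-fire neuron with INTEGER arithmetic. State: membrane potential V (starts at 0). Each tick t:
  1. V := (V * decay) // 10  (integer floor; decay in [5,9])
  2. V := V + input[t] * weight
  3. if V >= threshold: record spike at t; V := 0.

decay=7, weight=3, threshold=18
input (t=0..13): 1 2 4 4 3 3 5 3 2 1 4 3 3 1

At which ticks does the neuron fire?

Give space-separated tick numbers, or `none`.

Answer: 3 6 10

Derivation:
t=0: input=1 -> V=3
t=1: input=2 -> V=8
t=2: input=4 -> V=17
t=3: input=4 -> V=0 FIRE
t=4: input=3 -> V=9
t=5: input=3 -> V=15
t=6: input=5 -> V=0 FIRE
t=7: input=3 -> V=9
t=8: input=2 -> V=12
t=9: input=1 -> V=11
t=10: input=4 -> V=0 FIRE
t=11: input=3 -> V=9
t=12: input=3 -> V=15
t=13: input=1 -> V=13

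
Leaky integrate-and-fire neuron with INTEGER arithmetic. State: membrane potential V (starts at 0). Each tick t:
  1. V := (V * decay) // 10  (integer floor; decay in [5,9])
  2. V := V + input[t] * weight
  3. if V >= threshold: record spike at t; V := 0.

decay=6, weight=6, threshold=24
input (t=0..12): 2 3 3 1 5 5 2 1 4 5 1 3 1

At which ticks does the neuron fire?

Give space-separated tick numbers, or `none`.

t=0: input=2 -> V=12
t=1: input=3 -> V=0 FIRE
t=2: input=3 -> V=18
t=3: input=1 -> V=16
t=4: input=5 -> V=0 FIRE
t=5: input=5 -> V=0 FIRE
t=6: input=2 -> V=12
t=7: input=1 -> V=13
t=8: input=4 -> V=0 FIRE
t=9: input=5 -> V=0 FIRE
t=10: input=1 -> V=6
t=11: input=3 -> V=21
t=12: input=1 -> V=18

Answer: 1 4 5 8 9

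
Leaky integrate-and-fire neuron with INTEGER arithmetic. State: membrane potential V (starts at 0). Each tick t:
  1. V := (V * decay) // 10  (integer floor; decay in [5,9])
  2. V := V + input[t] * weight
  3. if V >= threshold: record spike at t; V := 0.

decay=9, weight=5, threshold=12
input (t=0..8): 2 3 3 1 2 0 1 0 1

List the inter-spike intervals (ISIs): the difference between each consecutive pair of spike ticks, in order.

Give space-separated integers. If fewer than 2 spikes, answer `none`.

Answer: 1 2

Derivation:
t=0: input=2 -> V=10
t=1: input=3 -> V=0 FIRE
t=2: input=3 -> V=0 FIRE
t=3: input=1 -> V=5
t=4: input=2 -> V=0 FIRE
t=5: input=0 -> V=0
t=6: input=1 -> V=5
t=7: input=0 -> V=4
t=8: input=1 -> V=8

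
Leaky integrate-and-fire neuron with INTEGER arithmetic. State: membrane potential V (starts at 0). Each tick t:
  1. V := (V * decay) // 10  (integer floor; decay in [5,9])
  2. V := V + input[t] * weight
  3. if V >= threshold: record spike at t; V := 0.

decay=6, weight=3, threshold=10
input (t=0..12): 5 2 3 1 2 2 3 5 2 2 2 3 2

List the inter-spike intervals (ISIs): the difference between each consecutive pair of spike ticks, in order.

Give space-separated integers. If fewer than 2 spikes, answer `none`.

Answer: 2 3 2 3 2

Derivation:
t=0: input=5 -> V=0 FIRE
t=1: input=2 -> V=6
t=2: input=3 -> V=0 FIRE
t=3: input=1 -> V=3
t=4: input=2 -> V=7
t=5: input=2 -> V=0 FIRE
t=6: input=3 -> V=9
t=7: input=5 -> V=0 FIRE
t=8: input=2 -> V=6
t=9: input=2 -> V=9
t=10: input=2 -> V=0 FIRE
t=11: input=3 -> V=9
t=12: input=2 -> V=0 FIRE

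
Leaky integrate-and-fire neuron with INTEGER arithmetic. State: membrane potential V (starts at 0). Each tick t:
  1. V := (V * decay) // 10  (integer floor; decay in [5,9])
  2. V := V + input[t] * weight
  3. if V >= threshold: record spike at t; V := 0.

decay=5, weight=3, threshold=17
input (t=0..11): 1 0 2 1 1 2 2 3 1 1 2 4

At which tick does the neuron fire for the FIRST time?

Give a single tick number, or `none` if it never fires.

t=0: input=1 -> V=3
t=1: input=0 -> V=1
t=2: input=2 -> V=6
t=3: input=1 -> V=6
t=4: input=1 -> V=6
t=5: input=2 -> V=9
t=6: input=2 -> V=10
t=7: input=3 -> V=14
t=8: input=1 -> V=10
t=9: input=1 -> V=8
t=10: input=2 -> V=10
t=11: input=4 -> V=0 FIRE

Answer: 11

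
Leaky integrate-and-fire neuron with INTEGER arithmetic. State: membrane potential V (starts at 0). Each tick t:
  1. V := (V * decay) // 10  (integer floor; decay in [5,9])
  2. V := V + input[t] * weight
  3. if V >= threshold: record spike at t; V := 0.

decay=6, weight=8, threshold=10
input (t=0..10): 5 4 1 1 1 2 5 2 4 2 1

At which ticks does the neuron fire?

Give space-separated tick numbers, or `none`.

Answer: 0 1 3 5 6 7 8 9

Derivation:
t=0: input=5 -> V=0 FIRE
t=1: input=4 -> V=0 FIRE
t=2: input=1 -> V=8
t=3: input=1 -> V=0 FIRE
t=4: input=1 -> V=8
t=5: input=2 -> V=0 FIRE
t=6: input=5 -> V=0 FIRE
t=7: input=2 -> V=0 FIRE
t=8: input=4 -> V=0 FIRE
t=9: input=2 -> V=0 FIRE
t=10: input=1 -> V=8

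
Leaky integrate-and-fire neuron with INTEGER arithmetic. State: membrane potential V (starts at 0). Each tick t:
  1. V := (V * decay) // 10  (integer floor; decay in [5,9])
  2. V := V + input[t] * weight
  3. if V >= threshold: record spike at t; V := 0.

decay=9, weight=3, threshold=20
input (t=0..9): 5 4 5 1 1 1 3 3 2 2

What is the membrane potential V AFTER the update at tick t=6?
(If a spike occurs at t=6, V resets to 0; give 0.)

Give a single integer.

t=0: input=5 -> V=15
t=1: input=4 -> V=0 FIRE
t=2: input=5 -> V=15
t=3: input=1 -> V=16
t=4: input=1 -> V=17
t=5: input=1 -> V=18
t=6: input=3 -> V=0 FIRE
t=7: input=3 -> V=9
t=8: input=2 -> V=14
t=9: input=2 -> V=18

Answer: 0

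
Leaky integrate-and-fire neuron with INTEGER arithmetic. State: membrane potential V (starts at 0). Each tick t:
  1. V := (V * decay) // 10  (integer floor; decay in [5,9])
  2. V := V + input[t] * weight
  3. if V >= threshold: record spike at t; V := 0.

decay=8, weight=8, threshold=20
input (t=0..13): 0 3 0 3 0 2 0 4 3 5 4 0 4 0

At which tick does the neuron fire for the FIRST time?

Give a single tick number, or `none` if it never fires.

t=0: input=0 -> V=0
t=1: input=3 -> V=0 FIRE
t=2: input=0 -> V=0
t=3: input=3 -> V=0 FIRE
t=4: input=0 -> V=0
t=5: input=2 -> V=16
t=6: input=0 -> V=12
t=7: input=4 -> V=0 FIRE
t=8: input=3 -> V=0 FIRE
t=9: input=5 -> V=0 FIRE
t=10: input=4 -> V=0 FIRE
t=11: input=0 -> V=0
t=12: input=4 -> V=0 FIRE
t=13: input=0 -> V=0

Answer: 1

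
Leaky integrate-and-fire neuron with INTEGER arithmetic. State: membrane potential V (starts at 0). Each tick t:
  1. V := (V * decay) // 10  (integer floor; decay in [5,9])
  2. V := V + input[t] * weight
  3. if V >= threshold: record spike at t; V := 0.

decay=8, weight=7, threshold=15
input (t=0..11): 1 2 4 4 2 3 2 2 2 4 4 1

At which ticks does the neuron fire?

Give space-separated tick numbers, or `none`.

t=0: input=1 -> V=7
t=1: input=2 -> V=0 FIRE
t=2: input=4 -> V=0 FIRE
t=3: input=4 -> V=0 FIRE
t=4: input=2 -> V=14
t=5: input=3 -> V=0 FIRE
t=6: input=2 -> V=14
t=7: input=2 -> V=0 FIRE
t=8: input=2 -> V=14
t=9: input=4 -> V=0 FIRE
t=10: input=4 -> V=0 FIRE
t=11: input=1 -> V=7

Answer: 1 2 3 5 7 9 10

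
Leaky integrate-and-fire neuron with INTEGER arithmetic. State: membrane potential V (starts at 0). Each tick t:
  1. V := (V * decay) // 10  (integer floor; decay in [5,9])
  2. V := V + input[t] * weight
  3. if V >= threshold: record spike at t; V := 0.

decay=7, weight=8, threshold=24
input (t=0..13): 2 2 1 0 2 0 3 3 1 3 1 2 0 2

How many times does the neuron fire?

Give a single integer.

Answer: 5

Derivation:
t=0: input=2 -> V=16
t=1: input=2 -> V=0 FIRE
t=2: input=1 -> V=8
t=3: input=0 -> V=5
t=4: input=2 -> V=19
t=5: input=0 -> V=13
t=6: input=3 -> V=0 FIRE
t=7: input=3 -> V=0 FIRE
t=8: input=1 -> V=8
t=9: input=3 -> V=0 FIRE
t=10: input=1 -> V=8
t=11: input=2 -> V=21
t=12: input=0 -> V=14
t=13: input=2 -> V=0 FIRE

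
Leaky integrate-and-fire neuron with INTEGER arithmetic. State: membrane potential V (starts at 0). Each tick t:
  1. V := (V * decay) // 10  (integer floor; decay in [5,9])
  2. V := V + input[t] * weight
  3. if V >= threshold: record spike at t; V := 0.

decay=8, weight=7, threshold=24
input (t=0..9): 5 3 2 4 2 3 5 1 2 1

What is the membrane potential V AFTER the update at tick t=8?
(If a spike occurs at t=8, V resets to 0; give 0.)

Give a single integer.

Answer: 19

Derivation:
t=0: input=5 -> V=0 FIRE
t=1: input=3 -> V=21
t=2: input=2 -> V=0 FIRE
t=3: input=4 -> V=0 FIRE
t=4: input=2 -> V=14
t=5: input=3 -> V=0 FIRE
t=6: input=5 -> V=0 FIRE
t=7: input=1 -> V=7
t=8: input=2 -> V=19
t=9: input=1 -> V=22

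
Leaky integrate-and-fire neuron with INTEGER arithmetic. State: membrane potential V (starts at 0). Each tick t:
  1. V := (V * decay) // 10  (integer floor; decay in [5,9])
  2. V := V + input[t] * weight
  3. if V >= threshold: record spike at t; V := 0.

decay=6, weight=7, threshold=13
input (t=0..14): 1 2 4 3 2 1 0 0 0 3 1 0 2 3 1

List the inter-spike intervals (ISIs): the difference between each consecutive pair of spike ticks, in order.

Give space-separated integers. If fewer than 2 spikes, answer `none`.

t=0: input=1 -> V=7
t=1: input=2 -> V=0 FIRE
t=2: input=4 -> V=0 FIRE
t=3: input=3 -> V=0 FIRE
t=4: input=2 -> V=0 FIRE
t=5: input=1 -> V=7
t=6: input=0 -> V=4
t=7: input=0 -> V=2
t=8: input=0 -> V=1
t=9: input=3 -> V=0 FIRE
t=10: input=1 -> V=7
t=11: input=0 -> V=4
t=12: input=2 -> V=0 FIRE
t=13: input=3 -> V=0 FIRE
t=14: input=1 -> V=7

Answer: 1 1 1 5 3 1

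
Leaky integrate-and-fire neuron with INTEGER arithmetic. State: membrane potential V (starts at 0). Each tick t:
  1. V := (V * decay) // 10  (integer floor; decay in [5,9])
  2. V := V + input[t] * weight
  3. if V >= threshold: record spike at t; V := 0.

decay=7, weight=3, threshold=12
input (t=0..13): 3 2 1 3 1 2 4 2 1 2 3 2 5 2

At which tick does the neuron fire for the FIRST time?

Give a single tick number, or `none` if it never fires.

t=0: input=3 -> V=9
t=1: input=2 -> V=0 FIRE
t=2: input=1 -> V=3
t=3: input=3 -> V=11
t=4: input=1 -> V=10
t=5: input=2 -> V=0 FIRE
t=6: input=4 -> V=0 FIRE
t=7: input=2 -> V=6
t=8: input=1 -> V=7
t=9: input=2 -> V=10
t=10: input=3 -> V=0 FIRE
t=11: input=2 -> V=6
t=12: input=5 -> V=0 FIRE
t=13: input=2 -> V=6

Answer: 1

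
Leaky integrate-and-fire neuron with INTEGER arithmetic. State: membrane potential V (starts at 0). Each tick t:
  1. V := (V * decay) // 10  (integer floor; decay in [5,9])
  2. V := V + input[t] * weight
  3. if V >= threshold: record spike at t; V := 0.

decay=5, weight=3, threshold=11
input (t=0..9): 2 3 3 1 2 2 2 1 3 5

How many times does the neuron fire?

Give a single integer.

t=0: input=2 -> V=6
t=1: input=3 -> V=0 FIRE
t=2: input=3 -> V=9
t=3: input=1 -> V=7
t=4: input=2 -> V=9
t=5: input=2 -> V=10
t=6: input=2 -> V=0 FIRE
t=7: input=1 -> V=3
t=8: input=3 -> V=10
t=9: input=5 -> V=0 FIRE

Answer: 3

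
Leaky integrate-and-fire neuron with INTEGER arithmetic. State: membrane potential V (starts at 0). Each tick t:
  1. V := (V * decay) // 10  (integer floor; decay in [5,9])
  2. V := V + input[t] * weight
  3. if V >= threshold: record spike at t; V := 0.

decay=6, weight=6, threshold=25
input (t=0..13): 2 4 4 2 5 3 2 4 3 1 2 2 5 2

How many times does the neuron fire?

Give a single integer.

Answer: 5

Derivation:
t=0: input=2 -> V=12
t=1: input=4 -> V=0 FIRE
t=2: input=4 -> V=24
t=3: input=2 -> V=0 FIRE
t=4: input=5 -> V=0 FIRE
t=5: input=3 -> V=18
t=6: input=2 -> V=22
t=7: input=4 -> V=0 FIRE
t=8: input=3 -> V=18
t=9: input=1 -> V=16
t=10: input=2 -> V=21
t=11: input=2 -> V=24
t=12: input=5 -> V=0 FIRE
t=13: input=2 -> V=12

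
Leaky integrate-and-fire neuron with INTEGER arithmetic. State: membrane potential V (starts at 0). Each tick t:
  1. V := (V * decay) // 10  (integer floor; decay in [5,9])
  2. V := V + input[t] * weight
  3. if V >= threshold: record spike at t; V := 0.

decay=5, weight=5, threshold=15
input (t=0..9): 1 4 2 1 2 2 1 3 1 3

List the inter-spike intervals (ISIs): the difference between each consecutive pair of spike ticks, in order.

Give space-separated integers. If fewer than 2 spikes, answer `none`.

t=0: input=1 -> V=5
t=1: input=4 -> V=0 FIRE
t=2: input=2 -> V=10
t=3: input=1 -> V=10
t=4: input=2 -> V=0 FIRE
t=5: input=2 -> V=10
t=6: input=1 -> V=10
t=7: input=3 -> V=0 FIRE
t=8: input=1 -> V=5
t=9: input=3 -> V=0 FIRE

Answer: 3 3 2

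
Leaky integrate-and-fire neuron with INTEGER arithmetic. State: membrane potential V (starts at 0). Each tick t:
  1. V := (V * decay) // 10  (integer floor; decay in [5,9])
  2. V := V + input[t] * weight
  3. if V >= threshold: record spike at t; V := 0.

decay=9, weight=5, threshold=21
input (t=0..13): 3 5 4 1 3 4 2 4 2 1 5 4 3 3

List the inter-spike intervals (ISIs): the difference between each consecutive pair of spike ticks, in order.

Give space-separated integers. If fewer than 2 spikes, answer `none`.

Answer: 2 2 2 3 2

Derivation:
t=0: input=3 -> V=15
t=1: input=5 -> V=0 FIRE
t=2: input=4 -> V=20
t=3: input=1 -> V=0 FIRE
t=4: input=3 -> V=15
t=5: input=4 -> V=0 FIRE
t=6: input=2 -> V=10
t=7: input=4 -> V=0 FIRE
t=8: input=2 -> V=10
t=9: input=1 -> V=14
t=10: input=5 -> V=0 FIRE
t=11: input=4 -> V=20
t=12: input=3 -> V=0 FIRE
t=13: input=3 -> V=15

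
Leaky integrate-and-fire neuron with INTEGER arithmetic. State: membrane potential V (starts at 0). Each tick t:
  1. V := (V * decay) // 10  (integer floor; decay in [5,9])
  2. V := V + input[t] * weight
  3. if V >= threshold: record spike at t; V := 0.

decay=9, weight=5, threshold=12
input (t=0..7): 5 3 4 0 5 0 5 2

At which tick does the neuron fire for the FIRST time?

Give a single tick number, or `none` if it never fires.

t=0: input=5 -> V=0 FIRE
t=1: input=3 -> V=0 FIRE
t=2: input=4 -> V=0 FIRE
t=3: input=0 -> V=0
t=4: input=5 -> V=0 FIRE
t=5: input=0 -> V=0
t=6: input=5 -> V=0 FIRE
t=7: input=2 -> V=10

Answer: 0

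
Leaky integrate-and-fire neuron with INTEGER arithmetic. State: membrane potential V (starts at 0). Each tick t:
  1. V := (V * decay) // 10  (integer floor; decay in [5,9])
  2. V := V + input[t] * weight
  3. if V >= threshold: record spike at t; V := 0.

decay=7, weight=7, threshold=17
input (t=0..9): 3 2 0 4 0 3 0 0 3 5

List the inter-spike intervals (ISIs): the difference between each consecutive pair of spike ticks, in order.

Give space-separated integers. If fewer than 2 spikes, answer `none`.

Answer: 3 2 3 1

Derivation:
t=0: input=3 -> V=0 FIRE
t=1: input=2 -> V=14
t=2: input=0 -> V=9
t=3: input=4 -> V=0 FIRE
t=4: input=0 -> V=0
t=5: input=3 -> V=0 FIRE
t=6: input=0 -> V=0
t=7: input=0 -> V=0
t=8: input=3 -> V=0 FIRE
t=9: input=5 -> V=0 FIRE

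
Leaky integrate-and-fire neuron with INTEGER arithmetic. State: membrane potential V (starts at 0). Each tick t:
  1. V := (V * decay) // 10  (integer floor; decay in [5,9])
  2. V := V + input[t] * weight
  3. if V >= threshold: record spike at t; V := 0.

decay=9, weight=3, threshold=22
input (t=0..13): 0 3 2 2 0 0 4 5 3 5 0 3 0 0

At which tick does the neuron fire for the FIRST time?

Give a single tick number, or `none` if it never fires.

t=0: input=0 -> V=0
t=1: input=3 -> V=9
t=2: input=2 -> V=14
t=3: input=2 -> V=18
t=4: input=0 -> V=16
t=5: input=0 -> V=14
t=6: input=4 -> V=0 FIRE
t=7: input=5 -> V=15
t=8: input=3 -> V=0 FIRE
t=9: input=5 -> V=15
t=10: input=0 -> V=13
t=11: input=3 -> V=20
t=12: input=0 -> V=18
t=13: input=0 -> V=16

Answer: 6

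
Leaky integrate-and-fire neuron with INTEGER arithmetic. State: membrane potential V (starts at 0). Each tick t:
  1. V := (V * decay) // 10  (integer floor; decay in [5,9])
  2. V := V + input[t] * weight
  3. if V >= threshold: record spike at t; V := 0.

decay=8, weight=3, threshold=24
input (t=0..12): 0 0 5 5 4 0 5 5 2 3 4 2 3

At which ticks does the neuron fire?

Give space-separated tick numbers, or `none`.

Answer: 3 7 12

Derivation:
t=0: input=0 -> V=0
t=1: input=0 -> V=0
t=2: input=5 -> V=15
t=3: input=5 -> V=0 FIRE
t=4: input=4 -> V=12
t=5: input=0 -> V=9
t=6: input=5 -> V=22
t=7: input=5 -> V=0 FIRE
t=8: input=2 -> V=6
t=9: input=3 -> V=13
t=10: input=4 -> V=22
t=11: input=2 -> V=23
t=12: input=3 -> V=0 FIRE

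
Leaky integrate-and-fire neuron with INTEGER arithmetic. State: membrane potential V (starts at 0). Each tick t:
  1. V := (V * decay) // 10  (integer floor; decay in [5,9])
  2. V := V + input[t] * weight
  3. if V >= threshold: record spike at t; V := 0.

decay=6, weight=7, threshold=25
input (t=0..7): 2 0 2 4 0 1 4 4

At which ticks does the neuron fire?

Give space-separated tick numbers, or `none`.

t=0: input=2 -> V=14
t=1: input=0 -> V=8
t=2: input=2 -> V=18
t=3: input=4 -> V=0 FIRE
t=4: input=0 -> V=0
t=5: input=1 -> V=7
t=6: input=4 -> V=0 FIRE
t=7: input=4 -> V=0 FIRE

Answer: 3 6 7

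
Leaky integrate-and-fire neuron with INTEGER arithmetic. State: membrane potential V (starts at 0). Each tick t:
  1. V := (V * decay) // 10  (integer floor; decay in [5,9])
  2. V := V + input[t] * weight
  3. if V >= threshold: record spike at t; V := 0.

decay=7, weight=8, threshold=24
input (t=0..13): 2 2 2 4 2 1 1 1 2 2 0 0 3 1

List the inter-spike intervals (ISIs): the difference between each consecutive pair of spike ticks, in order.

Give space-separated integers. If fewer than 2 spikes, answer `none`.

t=0: input=2 -> V=16
t=1: input=2 -> V=0 FIRE
t=2: input=2 -> V=16
t=3: input=4 -> V=0 FIRE
t=4: input=2 -> V=16
t=5: input=1 -> V=19
t=6: input=1 -> V=21
t=7: input=1 -> V=22
t=8: input=2 -> V=0 FIRE
t=9: input=2 -> V=16
t=10: input=0 -> V=11
t=11: input=0 -> V=7
t=12: input=3 -> V=0 FIRE
t=13: input=1 -> V=8

Answer: 2 5 4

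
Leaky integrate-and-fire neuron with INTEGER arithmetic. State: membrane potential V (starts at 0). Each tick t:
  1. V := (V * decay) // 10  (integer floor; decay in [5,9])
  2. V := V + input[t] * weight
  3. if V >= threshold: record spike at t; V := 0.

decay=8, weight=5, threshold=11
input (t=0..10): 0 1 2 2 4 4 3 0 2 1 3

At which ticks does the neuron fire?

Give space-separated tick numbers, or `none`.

t=0: input=0 -> V=0
t=1: input=1 -> V=5
t=2: input=2 -> V=0 FIRE
t=3: input=2 -> V=10
t=4: input=4 -> V=0 FIRE
t=5: input=4 -> V=0 FIRE
t=6: input=3 -> V=0 FIRE
t=7: input=0 -> V=0
t=8: input=2 -> V=10
t=9: input=1 -> V=0 FIRE
t=10: input=3 -> V=0 FIRE

Answer: 2 4 5 6 9 10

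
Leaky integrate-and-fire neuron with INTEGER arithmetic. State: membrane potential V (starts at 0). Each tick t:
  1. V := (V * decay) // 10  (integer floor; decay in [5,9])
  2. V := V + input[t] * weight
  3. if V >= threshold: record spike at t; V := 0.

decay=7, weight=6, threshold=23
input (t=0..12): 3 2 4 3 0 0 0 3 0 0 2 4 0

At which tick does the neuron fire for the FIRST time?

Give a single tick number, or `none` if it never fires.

t=0: input=3 -> V=18
t=1: input=2 -> V=0 FIRE
t=2: input=4 -> V=0 FIRE
t=3: input=3 -> V=18
t=4: input=0 -> V=12
t=5: input=0 -> V=8
t=6: input=0 -> V=5
t=7: input=3 -> V=21
t=8: input=0 -> V=14
t=9: input=0 -> V=9
t=10: input=2 -> V=18
t=11: input=4 -> V=0 FIRE
t=12: input=0 -> V=0

Answer: 1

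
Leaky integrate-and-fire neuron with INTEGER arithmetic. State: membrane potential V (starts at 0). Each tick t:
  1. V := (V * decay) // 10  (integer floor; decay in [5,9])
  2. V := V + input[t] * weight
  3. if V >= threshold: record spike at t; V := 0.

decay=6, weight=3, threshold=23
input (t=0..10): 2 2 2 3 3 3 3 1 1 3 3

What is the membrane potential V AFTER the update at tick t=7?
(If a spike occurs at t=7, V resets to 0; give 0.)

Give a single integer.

t=0: input=2 -> V=6
t=1: input=2 -> V=9
t=2: input=2 -> V=11
t=3: input=3 -> V=15
t=4: input=3 -> V=18
t=5: input=3 -> V=19
t=6: input=3 -> V=20
t=7: input=1 -> V=15
t=8: input=1 -> V=12
t=9: input=3 -> V=16
t=10: input=3 -> V=18

Answer: 15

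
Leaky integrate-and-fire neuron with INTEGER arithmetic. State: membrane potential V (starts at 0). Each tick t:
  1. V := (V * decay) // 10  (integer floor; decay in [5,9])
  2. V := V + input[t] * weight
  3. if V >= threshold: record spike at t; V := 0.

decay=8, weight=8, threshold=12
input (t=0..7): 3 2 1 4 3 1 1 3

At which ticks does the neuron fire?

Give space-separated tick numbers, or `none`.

Answer: 0 1 3 4 6 7

Derivation:
t=0: input=3 -> V=0 FIRE
t=1: input=2 -> V=0 FIRE
t=2: input=1 -> V=8
t=3: input=4 -> V=0 FIRE
t=4: input=3 -> V=0 FIRE
t=5: input=1 -> V=8
t=6: input=1 -> V=0 FIRE
t=7: input=3 -> V=0 FIRE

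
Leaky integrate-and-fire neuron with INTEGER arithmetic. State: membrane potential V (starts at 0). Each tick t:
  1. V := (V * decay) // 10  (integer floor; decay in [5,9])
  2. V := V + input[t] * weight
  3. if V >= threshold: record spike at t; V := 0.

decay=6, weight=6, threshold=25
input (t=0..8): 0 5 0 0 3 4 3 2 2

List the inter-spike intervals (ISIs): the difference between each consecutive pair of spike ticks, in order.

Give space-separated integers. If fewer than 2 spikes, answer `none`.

Answer: 4 3

Derivation:
t=0: input=0 -> V=0
t=1: input=5 -> V=0 FIRE
t=2: input=0 -> V=0
t=3: input=0 -> V=0
t=4: input=3 -> V=18
t=5: input=4 -> V=0 FIRE
t=6: input=3 -> V=18
t=7: input=2 -> V=22
t=8: input=2 -> V=0 FIRE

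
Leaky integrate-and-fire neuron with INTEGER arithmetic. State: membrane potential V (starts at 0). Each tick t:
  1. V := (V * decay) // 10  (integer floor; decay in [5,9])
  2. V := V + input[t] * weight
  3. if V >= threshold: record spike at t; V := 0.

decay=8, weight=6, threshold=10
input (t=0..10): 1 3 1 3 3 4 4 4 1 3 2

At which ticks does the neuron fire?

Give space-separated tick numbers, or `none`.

Answer: 1 3 4 5 6 7 9 10

Derivation:
t=0: input=1 -> V=6
t=1: input=3 -> V=0 FIRE
t=2: input=1 -> V=6
t=3: input=3 -> V=0 FIRE
t=4: input=3 -> V=0 FIRE
t=5: input=4 -> V=0 FIRE
t=6: input=4 -> V=0 FIRE
t=7: input=4 -> V=0 FIRE
t=8: input=1 -> V=6
t=9: input=3 -> V=0 FIRE
t=10: input=2 -> V=0 FIRE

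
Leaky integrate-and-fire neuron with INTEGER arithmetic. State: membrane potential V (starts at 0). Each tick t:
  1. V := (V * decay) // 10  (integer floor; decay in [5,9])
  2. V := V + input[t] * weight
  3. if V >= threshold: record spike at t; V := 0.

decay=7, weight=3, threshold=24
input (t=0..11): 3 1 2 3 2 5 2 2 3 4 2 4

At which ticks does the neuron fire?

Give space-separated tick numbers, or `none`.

Answer: 5 11

Derivation:
t=0: input=3 -> V=9
t=1: input=1 -> V=9
t=2: input=2 -> V=12
t=3: input=3 -> V=17
t=4: input=2 -> V=17
t=5: input=5 -> V=0 FIRE
t=6: input=2 -> V=6
t=7: input=2 -> V=10
t=8: input=3 -> V=16
t=9: input=4 -> V=23
t=10: input=2 -> V=22
t=11: input=4 -> V=0 FIRE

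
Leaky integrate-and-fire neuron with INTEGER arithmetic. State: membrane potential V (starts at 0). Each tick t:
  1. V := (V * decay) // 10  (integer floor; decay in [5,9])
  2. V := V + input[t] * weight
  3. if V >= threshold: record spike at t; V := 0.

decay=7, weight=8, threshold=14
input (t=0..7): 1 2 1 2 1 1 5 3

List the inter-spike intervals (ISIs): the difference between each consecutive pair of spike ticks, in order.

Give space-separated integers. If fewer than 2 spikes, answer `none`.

t=0: input=1 -> V=8
t=1: input=2 -> V=0 FIRE
t=2: input=1 -> V=8
t=3: input=2 -> V=0 FIRE
t=4: input=1 -> V=8
t=5: input=1 -> V=13
t=6: input=5 -> V=0 FIRE
t=7: input=3 -> V=0 FIRE

Answer: 2 3 1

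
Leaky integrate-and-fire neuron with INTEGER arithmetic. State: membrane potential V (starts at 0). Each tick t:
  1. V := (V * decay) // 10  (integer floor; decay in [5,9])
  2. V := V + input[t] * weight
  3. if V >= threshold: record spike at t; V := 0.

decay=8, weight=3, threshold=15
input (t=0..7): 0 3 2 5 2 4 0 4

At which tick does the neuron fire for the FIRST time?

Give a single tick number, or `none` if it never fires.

Answer: 3

Derivation:
t=0: input=0 -> V=0
t=1: input=3 -> V=9
t=2: input=2 -> V=13
t=3: input=5 -> V=0 FIRE
t=4: input=2 -> V=6
t=5: input=4 -> V=0 FIRE
t=6: input=0 -> V=0
t=7: input=4 -> V=12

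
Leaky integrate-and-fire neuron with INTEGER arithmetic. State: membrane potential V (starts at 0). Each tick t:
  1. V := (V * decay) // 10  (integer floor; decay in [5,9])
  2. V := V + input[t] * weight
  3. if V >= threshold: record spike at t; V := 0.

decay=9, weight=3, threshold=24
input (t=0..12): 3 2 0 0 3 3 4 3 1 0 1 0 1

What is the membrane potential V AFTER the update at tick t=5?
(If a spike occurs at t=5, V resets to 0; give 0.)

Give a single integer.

Answer: 0

Derivation:
t=0: input=3 -> V=9
t=1: input=2 -> V=14
t=2: input=0 -> V=12
t=3: input=0 -> V=10
t=4: input=3 -> V=18
t=5: input=3 -> V=0 FIRE
t=6: input=4 -> V=12
t=7: input=3 -> V=19
t=8: input=1 -> V=20
t=9: input=0 -> V=18
t=10: input=1 -> V=19
t=11: input=0 -> V=17
t=12: input=1 -> V=18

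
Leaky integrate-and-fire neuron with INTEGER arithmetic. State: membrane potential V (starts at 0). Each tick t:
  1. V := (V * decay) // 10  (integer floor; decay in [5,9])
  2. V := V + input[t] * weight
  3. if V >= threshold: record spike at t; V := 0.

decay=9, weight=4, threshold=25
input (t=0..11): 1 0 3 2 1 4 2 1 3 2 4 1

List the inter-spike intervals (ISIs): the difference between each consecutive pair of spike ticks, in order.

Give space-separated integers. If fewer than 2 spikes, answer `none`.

Answer: 4

Derivation:
t=0: input=1 -> V=4
t=1: input=0 -> V=3
t=2: input=3 -> V=14
t=3: input=2 -> V=20
t=4: input=1 -> V=22
t=5: input=4 -> V=0 FIRE
t=6: input=2 -> V=8
t=7: input=1 -> V=11
t=8: input=3 -> V=21
t=9: input=2 -> V=0 FIRE
t=10: input=4 -> V=16
t=11: input=1 -> V=18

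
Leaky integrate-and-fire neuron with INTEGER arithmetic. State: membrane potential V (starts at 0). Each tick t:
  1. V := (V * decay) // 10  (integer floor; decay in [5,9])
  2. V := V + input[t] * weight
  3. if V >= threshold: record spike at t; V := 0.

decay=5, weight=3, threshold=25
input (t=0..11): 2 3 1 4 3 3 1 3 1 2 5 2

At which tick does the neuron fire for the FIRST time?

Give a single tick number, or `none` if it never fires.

Answer: none

Derivation:
t=0: input=2 -> V=6
t=1: input=3 -> V=12
t=2: input=1 -> V=9
t=3: input=4 -> V=16
t=4: input=3 -> V=17
t=5: input=3 -> V=17
t=6: input=1 -> V=11
t=7: input=3 -> V=14
t=8: input=1 -> V=10
t=9: input=2 -> V=11
t=10: input=5 -> V=20
t=11: input=2 -> V=16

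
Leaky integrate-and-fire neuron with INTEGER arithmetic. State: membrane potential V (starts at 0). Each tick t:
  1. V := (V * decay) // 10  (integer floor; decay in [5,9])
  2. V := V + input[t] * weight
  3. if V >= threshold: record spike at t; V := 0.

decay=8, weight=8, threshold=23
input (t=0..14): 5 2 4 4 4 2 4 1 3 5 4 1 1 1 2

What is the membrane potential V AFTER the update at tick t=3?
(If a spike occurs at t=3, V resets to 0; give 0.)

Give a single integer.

t=0: input=5 -> V=0 FIRE
t=1: input=2 -> V=16
t=2: input=4 -> V=0 FIRE
t=3: input=4 -> V=0 FIRE
t=4: input=4 -> V=0 FIRE
t=5: input=2 -> V=16
t=6: input=4 -> V=0 FIRE
t=7: input=1 -> V=8
t=8: input=3 -> V=0 FIRE
t=9: input=5 -> V=0 FIRE
t=10: input=4 -> V=0 FIRE
t=11: input=1 -> V=8
t=12: input=1 -> V=14
t=13: input=1 -> V=19
t=14: input=2 -> V=0 FIRE

Answer: 0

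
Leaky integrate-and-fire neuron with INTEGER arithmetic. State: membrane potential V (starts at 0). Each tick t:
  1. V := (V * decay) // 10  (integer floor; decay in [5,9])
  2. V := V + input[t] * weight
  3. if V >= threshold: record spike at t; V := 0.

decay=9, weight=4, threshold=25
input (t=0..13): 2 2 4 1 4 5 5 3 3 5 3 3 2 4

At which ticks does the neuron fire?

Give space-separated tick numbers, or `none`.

Answer: 2 5 7 9 12

Derivation:
t=0: input=2 -> V=8
t=1: input=2 -> V=15
t=2: input=4 -> V=0 FIRE
t=3: input=1 -> V=4
t=4: input=4 -> V=19
t=5: input=5 -> V=0 FIRE
t=6: input=5 -> V=20
t=7: input=3 -> V=0 FIRE
t=8: input=3 -> V=12
t=9: input=5 -> V=0 FIRE
t=10: input=3 -> V=12
t=11: input=3 -> V=22
t=12: input=2 -> V=0 FIRE
t=13: input=4 -> V=16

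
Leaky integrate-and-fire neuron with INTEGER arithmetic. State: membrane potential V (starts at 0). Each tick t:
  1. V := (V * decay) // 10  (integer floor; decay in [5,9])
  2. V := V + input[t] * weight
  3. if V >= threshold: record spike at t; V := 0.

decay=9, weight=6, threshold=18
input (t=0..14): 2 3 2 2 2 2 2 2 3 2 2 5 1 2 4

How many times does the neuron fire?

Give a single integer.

t=0: input=2 -> V=12
t=1: input=3 -> V=0 FIRE
t=2: input=2 -> V=12
t=3: input=2 -> V=0 FIRE
t=4: input=2 -> V=12
t=5: input=2 -> V=0 FIRE
t=6: input=2 -> V=12
t=7: input=2 -> V=0 FIRE
t=8: input=3 -> V=0 FIRE
t=9: input=2 -> V=12
t=10: input=2 -> V=0 FIRE
t=11: input=5 -> V=0 FIRE
t=12: input=1 -> V=6
t=13: input=2 -> V=17
t=14: input=4 -> V=0 FIRE

Answer: 8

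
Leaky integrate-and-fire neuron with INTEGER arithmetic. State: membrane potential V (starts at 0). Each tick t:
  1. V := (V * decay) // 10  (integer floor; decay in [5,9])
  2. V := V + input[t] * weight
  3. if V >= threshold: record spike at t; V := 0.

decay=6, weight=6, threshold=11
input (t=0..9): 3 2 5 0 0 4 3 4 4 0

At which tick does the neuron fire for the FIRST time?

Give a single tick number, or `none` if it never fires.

t=0: input=3 -> V=0 FIRE
t=1: input=2 -> V=0 FIRE
t=2: input=5 -> V=0 FIRE
t=3: input=0 -> V=0
t=4: input=0 -> V=0
t=5: input=4 -> V=0 FIRE
t=6: input=3 -> V=0 FIRE
t=7: input=4 -> V=0 FIRE
t=8: input=4 -> V=0 FIRE
t=9: input=0 -> V=0

Answer: 0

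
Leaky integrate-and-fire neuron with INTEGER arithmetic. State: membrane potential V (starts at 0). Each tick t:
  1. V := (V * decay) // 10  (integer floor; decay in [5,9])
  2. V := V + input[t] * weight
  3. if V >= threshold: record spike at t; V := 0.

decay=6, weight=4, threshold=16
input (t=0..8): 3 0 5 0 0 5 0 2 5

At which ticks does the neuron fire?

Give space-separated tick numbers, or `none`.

t=0: input=3 -> V=12
t=1: input=0 -> V=7
t=2: input=5 -> V=0 FIRE
t=3: input=0 -> V=0
t=4: input=0 -> V=0
t=5: input=5 -> V=0 FIRE
t=6: input=0 -> V=0
t=7: input=2 -> V=8
t=8: input=5 -> V=0 FIRE

Answer: 2 5 8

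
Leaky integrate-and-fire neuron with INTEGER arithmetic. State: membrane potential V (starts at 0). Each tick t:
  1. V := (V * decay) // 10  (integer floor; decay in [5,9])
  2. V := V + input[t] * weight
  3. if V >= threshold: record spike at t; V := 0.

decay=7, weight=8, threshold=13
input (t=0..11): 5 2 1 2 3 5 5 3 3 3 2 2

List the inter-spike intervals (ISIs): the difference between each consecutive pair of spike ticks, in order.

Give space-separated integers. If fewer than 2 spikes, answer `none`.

Answer: 1 2 1 1 1 1 1 1 1 1

Derivation:
t=0: input=5 -> V=0 FIRE
t=1: input=2 -> V=0 FIRE
t=2: input=1 -> V=8
t=3: input=2 -> V=0 FIRE
t=4: input=3 -> V=0 FIRE
t=5: input=5 -> V=0 FIRE
t=6: input=5 -> V=0 FIRE
t=7: input=3 -> V=0 FIRE
t=8: input=3 -> V=0 FIRE
t=9: input=3 -> V=0 FIRE
t=10: input=2 -> V=0 FIRE
t=11: input=2 -> V=0 FIRE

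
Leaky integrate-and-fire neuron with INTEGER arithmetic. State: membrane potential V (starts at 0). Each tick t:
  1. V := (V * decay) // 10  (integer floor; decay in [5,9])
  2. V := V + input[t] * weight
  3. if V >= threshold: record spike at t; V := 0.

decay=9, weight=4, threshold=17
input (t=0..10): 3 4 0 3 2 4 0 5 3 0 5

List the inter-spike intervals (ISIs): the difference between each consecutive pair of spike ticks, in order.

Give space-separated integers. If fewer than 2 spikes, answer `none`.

t=0: input=3 -> V=12
t=1: input=4 -> V=0 FIRE
t=2: input=0 -> V=0
t=3: input=3 -> V=12
t=4: input=2 -> V=0 FIRE
t=5: input=4 -> V=16
t=6: input=0 -> V=14
t=7: input=5 -> V=0 FIRE
t=8: input=3 -> V=12
t=9: input=0 -> V=10
t=10: input=5 -> V=0 FIRE

Answer: 3 3 3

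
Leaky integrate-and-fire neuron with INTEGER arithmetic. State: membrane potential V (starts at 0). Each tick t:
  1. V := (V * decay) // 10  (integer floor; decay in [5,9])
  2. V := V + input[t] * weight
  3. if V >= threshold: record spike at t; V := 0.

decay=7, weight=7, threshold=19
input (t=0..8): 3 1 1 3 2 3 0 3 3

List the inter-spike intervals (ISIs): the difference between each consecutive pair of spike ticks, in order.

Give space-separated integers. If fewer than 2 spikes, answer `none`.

t=0: input=3 -> V=0 FIRE
t=1: input=1 -> V=7
t=2: input=1 -> V=11
t=3: input=3 -> V=0 FIRE
t=4: input=2 -> V=14
t=5: input=3 -> V=0 FIRE
t=6: input=0 -> V=0
t=7: input=3 -> V=0 FIRE
t=8: input=3 -> V=0 FIRE

Answer: 3 2 2 1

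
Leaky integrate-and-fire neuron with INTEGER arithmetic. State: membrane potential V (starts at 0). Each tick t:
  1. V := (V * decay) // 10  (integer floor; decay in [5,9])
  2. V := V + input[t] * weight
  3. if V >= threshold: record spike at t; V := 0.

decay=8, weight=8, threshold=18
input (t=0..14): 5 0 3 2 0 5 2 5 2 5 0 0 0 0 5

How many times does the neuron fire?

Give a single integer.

t=0: input=5 -> V=0 FIRE
t=1: input=0 -> V=0
t=2: input=3 -> V=0 FIRE
t=3: input=2 -> V=16
t=4: input=0 -> V=12
t=5: input=5 -> V=0 FIRE
t=6: input=2 -> V=16
t=7: input=5 -> V=0 FIRE
t=8: input=2 -> V=16
t=9: input=5 -> V=0 FIRE
t=10: input=0 -> V=0
t=11: input=0 -> V=0
t=12: input=0 -> V=0
t=13: input=0 -> V=0
t=14: input=5 -> V=0 FIRE

Answer: 6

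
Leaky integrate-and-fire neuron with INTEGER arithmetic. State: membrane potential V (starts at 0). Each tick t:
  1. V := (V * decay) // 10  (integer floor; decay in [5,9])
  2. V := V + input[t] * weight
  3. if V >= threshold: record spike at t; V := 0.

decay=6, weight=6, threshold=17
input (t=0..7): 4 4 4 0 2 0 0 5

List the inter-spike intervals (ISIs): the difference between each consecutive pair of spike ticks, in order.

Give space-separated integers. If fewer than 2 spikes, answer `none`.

t=0: input=4 -> V=0 FIRE
t=1: input=4 -> V=0 FIRE
t=2: input=4 -> V=0 FIRE
t=3: input=0 -> V=0
t=4: input=2 -> V=12
t=5: input=0 -> V=7
t=6: input=0 -> V=4
t=7: input=5 -> V=0 FIRE

Answer: 1 1 5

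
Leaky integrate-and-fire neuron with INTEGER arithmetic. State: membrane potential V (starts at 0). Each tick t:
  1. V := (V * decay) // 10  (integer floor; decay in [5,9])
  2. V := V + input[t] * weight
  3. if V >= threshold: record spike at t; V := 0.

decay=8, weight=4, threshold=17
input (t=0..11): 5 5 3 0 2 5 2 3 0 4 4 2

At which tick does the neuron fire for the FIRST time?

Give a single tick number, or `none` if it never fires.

Answer: 0

Derivation:
t=0: input=5 -> V=0 FIRE
t=1: input=5 -> V=0 FIRE
t=2: input=3 -> V=12
t=3: input=0 -> V=9
t=4: input=2 -> V=15
t=5: input=5 -> V=0 FIRE
t=6: input=2 -> V=8
t=7: input=3 -> V=0 FIRE
t=8: input=0 -> V=0
t=9: input=4 -> V=16
t=10: input=4 -> V=0 FIRE
t=11: input=2 -> V=8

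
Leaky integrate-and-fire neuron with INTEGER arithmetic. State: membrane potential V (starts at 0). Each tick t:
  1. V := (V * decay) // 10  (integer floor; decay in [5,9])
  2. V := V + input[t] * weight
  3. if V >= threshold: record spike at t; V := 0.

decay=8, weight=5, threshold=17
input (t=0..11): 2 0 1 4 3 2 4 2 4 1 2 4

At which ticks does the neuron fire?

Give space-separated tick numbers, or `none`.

t=0: input=2 -> V=10
t=1: input=0 -> V=8
t=2: input=1 -> V=11
t=3: input=4 -> V=0 FIRE
t=4: input=3 -> V=15
t=5: input=2 -> V=0 FIRE
t=6: input=4 -> V=0 FIRE
t=7: input=2 -> V=10
t=8: input=4 -> V=0 FIRE
t=9: input=1 -> V=5
t=10: input=2 -> V=14
t=11: input=4 -> V=0 FIRE

Answer: 3 5 6 8 11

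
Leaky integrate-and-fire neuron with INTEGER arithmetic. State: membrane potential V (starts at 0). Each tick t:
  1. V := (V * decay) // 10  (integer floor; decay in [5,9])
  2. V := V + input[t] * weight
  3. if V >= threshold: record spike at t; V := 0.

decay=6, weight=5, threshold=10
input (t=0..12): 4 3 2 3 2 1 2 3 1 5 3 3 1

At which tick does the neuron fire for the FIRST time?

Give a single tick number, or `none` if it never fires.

t=0: input=4 -> V=0 FIRE
t=1: input=3 -> V=0 FIRE
t=2: input=2 -> V=0 FIRE
t=3: input=3 -> V=0 FIRE
t=4: input=2 -> V=0 FIRE
t=5: input=1 -> V=5
t=6: input=2 -> V=0 FIRE
t=7: input=3 -> V=0 FIRE
t=8: input=1 -> V=5
t=9: input=5 -> V=0 FIRE
t=10: input=3 -> V=0 FIRE
t=11: input=3 -> V=0 FIRE
t=12: input=1 -> V=5

Answer: 0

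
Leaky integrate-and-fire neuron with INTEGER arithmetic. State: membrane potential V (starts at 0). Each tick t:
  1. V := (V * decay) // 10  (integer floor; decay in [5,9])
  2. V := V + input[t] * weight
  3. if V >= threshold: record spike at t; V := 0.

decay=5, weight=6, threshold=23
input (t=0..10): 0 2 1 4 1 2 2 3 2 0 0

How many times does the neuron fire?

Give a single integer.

Answer: 2

Derivation:
t=0: input=0 -> V=0
t=1: input=2 -> V=12
t=2: input=1 -> V=12
t=3: input=4 -> V=0 FIRE
t=4: input=1 -> V=6
t=5: input=2 -> V=15
t=6: input=2 -> V=19
t=7: input=3 -> V=0 FIRE
t=8: input=2 -> V=12
t=9: input=0 -> V=6
t=10: input=0 -> V=3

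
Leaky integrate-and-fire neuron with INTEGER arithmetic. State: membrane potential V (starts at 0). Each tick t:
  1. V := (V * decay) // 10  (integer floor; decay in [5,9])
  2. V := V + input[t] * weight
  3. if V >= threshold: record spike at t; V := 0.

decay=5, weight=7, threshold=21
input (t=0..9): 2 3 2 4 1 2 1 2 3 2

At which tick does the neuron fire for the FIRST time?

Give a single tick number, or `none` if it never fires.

t=0: input=2 -> V=14
t=1: input=3 -> V=0 FIRE
t=2: input=2 -> V=14
t=3: input=4 -> V=0 FIRE
t=4: input=1 -> V=7
t=5: input=2 -> V=17
t=6: input=1 -> V=15
t=7: input=2 -> V=0 FIRE
t=8: input=3 -> V=0 FIRE
t=9: input=2 -> V=14

Answer: 1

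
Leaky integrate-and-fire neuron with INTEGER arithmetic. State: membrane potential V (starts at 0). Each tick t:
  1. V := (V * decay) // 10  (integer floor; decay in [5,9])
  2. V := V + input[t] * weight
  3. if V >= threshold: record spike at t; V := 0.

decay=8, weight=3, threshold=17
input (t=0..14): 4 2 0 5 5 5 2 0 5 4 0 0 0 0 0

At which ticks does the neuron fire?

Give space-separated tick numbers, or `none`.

Answer: 3 5 8

Derivation:
t=0: input=4 -> V=12
t=1: input=2 -> V=15
t=2: input=0 -> V=12
t=3: input=5 -> V=0 FIRE
t=4: input=5 -> V=15
t=5: input=5 -> V=0 FIRE
t=6: input=2 -> V=6
t=7: input=0 -> V=4
t=8: input=5 -> V=0 FIRE
t=9: input=4 -> V=12
t=10: input=0 -> V=9
t=11: input=0 -> V=7
t=12: input=0 -> V=5
t=13: input=0 -> V=4
t=14: input=0 -> V=3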